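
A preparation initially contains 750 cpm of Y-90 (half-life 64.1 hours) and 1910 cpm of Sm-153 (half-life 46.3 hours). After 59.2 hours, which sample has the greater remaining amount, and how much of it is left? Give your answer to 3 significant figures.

Sm-153, 787 cpm

Y-90: 750 × (1/2)^0.92356 ≈ 395.41 cpm.
Sm-153: 1910 × (1/2)^1.2786 ≈ 787.28 cpm.
Sm-153 has more remaining, at ≈ 787.28 cpm.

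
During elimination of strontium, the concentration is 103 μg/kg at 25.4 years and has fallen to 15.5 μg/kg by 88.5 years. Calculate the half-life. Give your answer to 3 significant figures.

Over Δt = 88.5 − 25.4 = 63.1 years, the level fell by a factor of 103/15.5 ≈ 6.6452.
n = log₂(6.6452) ≈ 2.7323 half-lives, so t½ = 63.1/2.7323 ≈ 23.094 years.

23.1 years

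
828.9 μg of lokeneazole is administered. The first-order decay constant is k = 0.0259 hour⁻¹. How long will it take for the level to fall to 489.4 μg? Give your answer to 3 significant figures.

t½ = ln 2 / k = 0.69315 / 0.0259 ≈ 26.762 hours.
Fraction remaining = 489.4/828.9 ≈ 0.59042.
n = log₂(828.9/489.4) = ln(1.6937)/ln 2 ≈ 0.76018 half-lives.
t = n × t½ = 0.76018 × 26.762 ≈ 20.344 hours.

20.3 hours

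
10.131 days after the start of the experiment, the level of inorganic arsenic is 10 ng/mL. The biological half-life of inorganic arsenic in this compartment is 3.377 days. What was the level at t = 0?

Number of half-lives elapsed: n = 10.131/3.377 ≈ 3.
A₀ = A × 2^n = 10 × 2^3 = 10 × 8 ≈ 80 ng/mL.

80 ng/mL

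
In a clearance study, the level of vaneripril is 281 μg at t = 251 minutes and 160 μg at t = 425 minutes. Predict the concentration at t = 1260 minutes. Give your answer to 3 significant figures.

Over Δt = 425 − 251 = 174 minutes, the level fell by a factor of 281/160 ≈ 1.7563.
n = log₂(1.7563) ≈ 0.8125 half-lives, so t½ = 174/0.8125 ≈ 214.15 minutes.
From t = 425 to t = 1260: 160 × (1/2)^((1260−425)/214.15) ≈ 10.725 μg.

10.7 μg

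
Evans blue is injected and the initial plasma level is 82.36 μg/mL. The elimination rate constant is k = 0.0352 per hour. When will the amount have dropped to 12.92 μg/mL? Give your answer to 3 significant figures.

t½ = ln 2 / k = 0.69315 / 0.0352 ≈ 19.692 hours.
Fraction remaining = 12.92/82.36 ≈ 0.15687.
n = log₂(82.36/12.92) = ln(6.3746)/ln 2 ≈ 2.6723 half-lives.
t = n × t½ = 2.6723 × 19.692 ≈ 52.623 hours.

52.6 hours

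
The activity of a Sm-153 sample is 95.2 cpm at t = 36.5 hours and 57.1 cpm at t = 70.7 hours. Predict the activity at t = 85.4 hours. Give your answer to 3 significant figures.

Over Δt = 70.7 − 36.5 = 34.2 hours, the level fell by a factor of 95.2/57.1 ≈ 1.6673.
n = log₂(1.6673) ≈ 0.73747 half-lives, so t½ = 34.2/0.73747 ≈ 46.375 hours.
From t = 70.7 to t = 85.4: 57.1 × (1/2)^((85.4−70.7)/46.375) ≈ 45.837 cpm.

45.8 cpm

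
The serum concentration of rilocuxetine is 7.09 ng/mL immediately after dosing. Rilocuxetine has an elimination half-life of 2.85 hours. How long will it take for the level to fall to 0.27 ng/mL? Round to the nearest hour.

13 hours

Fraction remaining = 0.27/7.09 ≈ 0.038082.
n = log₂(7.09/0.27) = ln(26.259)/ln 2 ≈ 4.7148 half-lives.
t = n × t½ = 4.7148 × 2.85 ≈ 13.437 hours.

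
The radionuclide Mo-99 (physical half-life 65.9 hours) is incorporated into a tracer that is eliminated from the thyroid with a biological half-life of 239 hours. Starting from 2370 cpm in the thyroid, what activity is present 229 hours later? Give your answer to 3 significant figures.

110 cpm

1/t_eff = 1/t_phys + 1/t_biol = 1/65.9 + 1/239 = 0.019359 per hour.
t_eff = 65.9 × 239 / (65.9 + 239) ≈ 51.657 hours.
Remaining = 2370 × (1/2)^(229/51.657) = 2370 × (1/2)^4.4331 ≈ 109.71 cpm.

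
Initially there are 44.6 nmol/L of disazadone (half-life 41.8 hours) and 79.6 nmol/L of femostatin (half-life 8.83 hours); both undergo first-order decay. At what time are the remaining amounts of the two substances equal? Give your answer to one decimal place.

9.4 hours

Set 44.6·(1/2)^(t/41.8) = 79.6·(1/2)^(t/8.83).
Taking log₂: log₂(44.6/79.6) = t·(1/41.8 − 1/8.83).
log₂(0.5603) = -0.83572; 1/41.8 − 1/8.83 = -0.089327.
t = -0.83572 / -0.089327 ≈ 9.3558 hours.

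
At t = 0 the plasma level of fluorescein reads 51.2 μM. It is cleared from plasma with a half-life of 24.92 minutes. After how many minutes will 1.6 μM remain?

1.6/51.2 = 1/32, so 5 half-lives have elapsed.
t = 5 × 24.92 = 124.6 minutes.

124.6 minutes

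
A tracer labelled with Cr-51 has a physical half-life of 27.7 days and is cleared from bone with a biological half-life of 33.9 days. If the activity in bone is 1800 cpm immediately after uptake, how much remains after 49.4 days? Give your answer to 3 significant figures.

1/t_eff = 1/t_phys + 1/t_biol = 1/27.7 + 1/33.9 = 0.0656 per day.
t_eff = 27.7 × 33.9 / (27.7 + 33.9) ≈ 15.244 days.
Remaining = 1800 × (1/2)^(49.4/15.244) = 1800 × (1/2)^3.2406 ≈ 190.44 cpm.

190 cpm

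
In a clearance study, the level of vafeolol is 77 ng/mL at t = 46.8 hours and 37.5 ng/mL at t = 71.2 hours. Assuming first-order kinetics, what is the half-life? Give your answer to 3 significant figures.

Over Δt = 71.2 − 46.8 = 24.4 hours, the level fell by a factor of 77/37.5 ≈ 2.0533.
n = log₂(2.0533) ≈ 1.038 half-lives, so t½ = 24.4/1.038 ≈ 23.507 hours.

23.5 hours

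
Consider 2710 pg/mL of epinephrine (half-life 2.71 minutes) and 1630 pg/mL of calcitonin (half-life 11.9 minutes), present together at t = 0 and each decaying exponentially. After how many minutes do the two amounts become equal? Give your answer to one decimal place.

2.6 minutes

Set 2710·(1/2)^(t/2.71) = 1630·(1/2)^(t/11.9).
Taking log₂: log₂(2710/1630) = t·(1/2.71 − 1/11.9).
log₂(1.6626) = 0.73342; 1/2.71 − 1/11.9 = 0.28497.
t = 0.73342 / 0.28497 ≈ 2.5737 minutes.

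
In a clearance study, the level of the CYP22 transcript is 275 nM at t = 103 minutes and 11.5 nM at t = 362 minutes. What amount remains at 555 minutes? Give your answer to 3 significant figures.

1.08 nM

Over Δt = 362 − 103 = 259 minutes, the level fell by a factor of 275/11.5 ≈ 23.913.
n = log₂(23.913) ≈ 4.5797 half-lives, so t½ = 259/4.5797 ≈ 56.554 minutes.
From t = 362 to t = 555: 11.5 × (1/2)^((555−362)/56.554) ≈ 1.0799 nM.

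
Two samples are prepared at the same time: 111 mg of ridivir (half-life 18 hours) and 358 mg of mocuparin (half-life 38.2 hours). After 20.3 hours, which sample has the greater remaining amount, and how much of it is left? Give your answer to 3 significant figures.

mocuparin, 248 mg

ridivir: 111 × (1/2)^1.1278 ≈ 50.796 mg.
mocuparin: 358 × (1/2)^0.53141 ≈ 247.69 mg.
Mocuparin has more remaining, at ≈ 247.69 mg.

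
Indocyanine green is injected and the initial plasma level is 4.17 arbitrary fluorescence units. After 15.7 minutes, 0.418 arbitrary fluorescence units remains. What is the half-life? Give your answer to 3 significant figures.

A/A₀ = 0.418/4.17 ≈ 0.10024.
n = log₂(9.9761) ≈ 3.3185 half-lives elapsed in 15.7 minutes.
t½ = 15.7/3.3185 ≈ 4.7311 minutes.

4.73 minutes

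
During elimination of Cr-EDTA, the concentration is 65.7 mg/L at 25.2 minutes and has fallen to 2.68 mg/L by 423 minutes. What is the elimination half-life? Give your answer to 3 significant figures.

86.2 minutes

Over Δt = 423 − 25.2 = 397.8 minutes, the level fell by a factor of 65.7/2.68 ≈ 24.515.
n = log₂(24.515) ≈ 4.6156 half-lives, so t½ = 397.8/4.6156 ≈ 86.186 minutes.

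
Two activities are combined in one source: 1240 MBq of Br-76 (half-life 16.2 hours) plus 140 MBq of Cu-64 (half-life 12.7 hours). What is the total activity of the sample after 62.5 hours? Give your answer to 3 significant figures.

90.1 MBq

Br-76: 1240 × (1/2)^(62.5/16.2) = 1240 × (1/2)^3.858 ≈ 85.515 MBq.
Cu-64: 140 × (1/2)^(62.5/12.7) = 140 × (1/2)^4.9213 ≈ 4.6204 MBq.
Total = 85.515 + 4.6204 ≈ 90.135 MBq.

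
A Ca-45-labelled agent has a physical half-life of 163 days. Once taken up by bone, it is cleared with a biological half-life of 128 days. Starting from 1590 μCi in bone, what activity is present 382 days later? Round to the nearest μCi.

40 μCi

1/t_eff = 1/t_phys + 1/t_biol = 1/163 + 1/128 = 0.013947 per day.
t_eff = 163 × 128 / (163 + 128) ≈ 71.698 days.
Remaining = 1590 × (1/2)^(382/71.698) = 1590 × (1/2)^5.3279 ≈ 39.585 μCi.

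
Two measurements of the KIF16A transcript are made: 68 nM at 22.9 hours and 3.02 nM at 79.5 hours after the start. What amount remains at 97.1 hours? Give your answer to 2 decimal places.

1.15 nM

Over Δt = 79.5 − 22.9 = 56.6 hours, the level fell by a factor of 68/3.02 ≈ 22.517.
n = log₂(22.517) ≈ 4.4929 half-lives, so t½ = 56.6/4.4929 ≈ 12.598 hours.
From t = 79.5 to t = 97.1: 3.02 × (1/2)^((97.1−79.5)/12.598) ≈ 1.1467 nM.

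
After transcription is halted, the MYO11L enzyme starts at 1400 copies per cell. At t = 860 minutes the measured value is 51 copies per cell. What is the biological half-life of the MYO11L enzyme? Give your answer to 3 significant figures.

180 minutes

A/A₀ = 51/1400 ≈ 0.036429.
n = log₂(27.451) ≈ 4.7788 half-lives elapsed in 860 minutes.
t½ = 860/4.7788 ≈ 179.96 minutes.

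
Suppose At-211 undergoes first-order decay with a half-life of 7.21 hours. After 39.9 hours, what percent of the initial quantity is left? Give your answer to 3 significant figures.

2.16%

n = 39.9/7.21 ≈ 5.534 half-lives.
Fraction remaining = (1/2)^5.534 ≈ 0.021583, i.e. 2.1583%.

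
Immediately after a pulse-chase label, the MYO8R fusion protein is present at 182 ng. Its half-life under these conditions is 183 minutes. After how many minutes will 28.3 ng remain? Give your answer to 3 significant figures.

Fraction remaining = 28.3/182 ≈ 0.15549.
n = log₂(182/28.3) = ln(6.4311)/ln 2 ≈ 2.6851 half-lives.
t = n × t½ = 2.6851 × 183 ≈ 491.37 minutes.

491 minutes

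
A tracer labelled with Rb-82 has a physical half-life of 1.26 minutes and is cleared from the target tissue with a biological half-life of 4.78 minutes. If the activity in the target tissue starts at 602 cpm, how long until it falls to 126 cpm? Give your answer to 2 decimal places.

2.25 minutes

1/t_eff = 1/t_phys + 1/t_biol = 1/1.26 + 1/4.78 = 1.0029 per minute.
t_eff = 1.26 × 4.78 / (1.26 + 4.78) ≈ 0.99715 minutes.
n = log₂(602/126) ≈ 2.2563; t = 2.2563 × 0.99715 ≈ 2.2499 minutes.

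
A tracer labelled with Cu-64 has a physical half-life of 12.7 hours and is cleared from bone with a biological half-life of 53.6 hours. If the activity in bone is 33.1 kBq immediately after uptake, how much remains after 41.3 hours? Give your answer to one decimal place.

2.0 kBq

1/t_eff = 1/t_phys + 1/t_biol = 1/12.7 + 1/53.6 = 0.097397 per hour.
t_eff = 12.7 × 53.6 / (12.7 + 53.6) ≈ 10.267 hours.
Remaining = 33.1 × (1/2)^(41.3/10.267) = 33.1 × (1/2)^4.0225 ≈ 2.0367 kBq.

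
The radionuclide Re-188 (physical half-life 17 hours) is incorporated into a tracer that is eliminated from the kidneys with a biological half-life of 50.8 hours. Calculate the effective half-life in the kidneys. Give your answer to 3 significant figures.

1/t_eff = 1/t_phys + 1/t_biol = 1/17 + 1/50.8 = 0.078509 per hour.
t_eff = 17 × 50.8 / (17 + 50.8) ≈ 12.737 hours.

12.7 hours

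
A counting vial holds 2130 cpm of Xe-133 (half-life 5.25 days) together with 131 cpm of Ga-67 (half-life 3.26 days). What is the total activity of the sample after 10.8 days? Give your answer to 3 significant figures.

Xe-133: 2130 × (1/2)^(10.8/5.25) = 2130 × (1/2)^2.0571 ≈ 511.82 cpm.
Ga-67: 131 × (1/2)^(10.8/3.26) = 131 × (1/2)^3.3129 ≈ 13.182 cpm.
Total = 511.82 + 13.182 ≈ 525 cpm.

525 cpm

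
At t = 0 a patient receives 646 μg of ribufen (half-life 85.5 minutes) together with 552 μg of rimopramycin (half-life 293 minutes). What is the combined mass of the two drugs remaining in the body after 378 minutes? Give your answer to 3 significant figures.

ribufen: 646 × (1/2)^(378/85.5) = 646 × (1/2)^4.4211 ≈ 30.155 μg.
rimopramycin: 552 × (1/2)^(378/293) = 552 × (1/2)^1.2901 ≈ 225.72 μg.
Total = 30.155 + 225.72 ≈ 255.88 μg.

256 μg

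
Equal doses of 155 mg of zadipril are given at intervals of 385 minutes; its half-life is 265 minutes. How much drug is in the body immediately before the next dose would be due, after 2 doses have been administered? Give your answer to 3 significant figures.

The 2 doses were given 770, 385 minutes ago.
Total = 155·(1/2)^(770/265) + 155·(1/2)^(385/265)
      = 20.684 + 56.622 ≈ 77.306 mg.

77.3 mg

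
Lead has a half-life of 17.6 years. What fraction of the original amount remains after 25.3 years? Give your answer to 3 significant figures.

0.369

n = 25.3/17.6 ≈ 1.4375 half-lives.
Fraction remaining = (1/2)^1.4375 ≈ 0.36921.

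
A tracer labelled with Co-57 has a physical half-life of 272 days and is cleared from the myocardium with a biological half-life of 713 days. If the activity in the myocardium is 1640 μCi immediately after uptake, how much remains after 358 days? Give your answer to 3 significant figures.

465 μCi

1/t_eff = 1/t_phys + 1/t_biol = 1/272 + 1/713 = 0.005079 per day.
t_eff = 272 × 713 / (272 + 713) ≈ 196.89 days.
Remaining = 1640 × (1/2)^(358/196.89) = 1640 × (1/2)^1.8183 ≈ 465.04 μCi.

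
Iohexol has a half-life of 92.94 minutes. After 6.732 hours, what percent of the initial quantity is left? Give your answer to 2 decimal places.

4.92%

6.732 hours = 403.92 minutes.
n = 403.92/92.94 ≈ 4.346 half-lives.
Fraction remaining = (1/2)^4.346 ≈ 0.049172, i.e. 4.9172%.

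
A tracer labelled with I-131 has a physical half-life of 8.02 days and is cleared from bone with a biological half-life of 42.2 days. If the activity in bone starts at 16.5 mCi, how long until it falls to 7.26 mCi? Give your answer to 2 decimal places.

1/t_eff = 1/t_phys + 1/t_biol = 1/8.02 + 1/42.2 = 0.14838 per day.
t_eff = 8.02 × 42.2 / (8.02 + 42.2) ≈ 6.7392 days.
n = log₂(16.5/7.26) ≈ 1.1844; t = 1.1844 × 6.7392 ≈ 7.9821 days.

7.98 days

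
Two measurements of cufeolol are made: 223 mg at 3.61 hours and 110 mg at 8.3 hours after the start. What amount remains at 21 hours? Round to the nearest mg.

16 mg

Over Δt = 8.3 − 3.61 = 4.69 hours, the level fell by a factor of 223/110 ≈ 2.0273.
n = log₂(2.0273) ≈ 1.0195 half-lives, so t½ = 4.69/1.0195 ≈ 4.6001 hours.
From t = 8.3 to t = 21: 110 × (1/2)^((21−8.3)/4.6001) ≈ 16.23 mg.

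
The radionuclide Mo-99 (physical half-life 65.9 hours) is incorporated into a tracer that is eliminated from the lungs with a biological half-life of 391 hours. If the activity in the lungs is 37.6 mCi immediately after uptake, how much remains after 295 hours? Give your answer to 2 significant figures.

1/t_eff = 1/t_phys + 1/t_biol = 1/65.9 + 1/391 = 0.017732 per hour.
t_eff = 65.9 × 391 / (65.9 + 391) ≈ 56.395 hours.
Remaining = 37.6 × (1/2)^(295/56.395) = 37.6 × (1/2)^5.231 ≈ 1.0012 mCi.

1.0 mCi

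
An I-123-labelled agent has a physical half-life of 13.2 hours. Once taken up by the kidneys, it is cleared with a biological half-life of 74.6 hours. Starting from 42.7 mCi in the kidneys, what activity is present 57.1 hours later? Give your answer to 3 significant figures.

1.25 mCi

1/t_eff = 1/t_phys + 1/t_biol = 1/13.2 + 1/74.6 = 0.089162 per hour.
t_eff = 13.2 × 74.6 / (13.2 + 74.6) ≈ 11.215 hours.
Remaining = 42.7 × (1/2)^(57.1/11.215) = 42.7 × (1/2)^5.0912 ≈ 1.2527 mCi.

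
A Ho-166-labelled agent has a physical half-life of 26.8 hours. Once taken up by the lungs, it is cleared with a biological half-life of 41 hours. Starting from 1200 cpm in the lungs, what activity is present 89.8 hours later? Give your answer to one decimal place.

1/t_eff = 1/t_phys + 1/t_biol = 1/26.8 + 1/41 = 0.061704 per hour.
t_eff = 26.8 × 41 / (26.8 + 41) ≈ 16.206 hours.
Remaining = 1200 × (1/2)^(89.8/16.206) = 1200 × (1/2)^5.541 ≈ 25.774 cpm.

25.8 cpm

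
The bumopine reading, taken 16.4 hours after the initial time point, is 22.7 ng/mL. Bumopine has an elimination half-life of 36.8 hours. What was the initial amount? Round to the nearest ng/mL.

31 ng/mL

Number of half-lives elapsed: n = 16.4/36.8 ≈ 0.44565.
A₀ = A × 2^n = 22.7 × 2^0.44565 = 22.7 × 1.3619 ≈ 30.916 ng/mL.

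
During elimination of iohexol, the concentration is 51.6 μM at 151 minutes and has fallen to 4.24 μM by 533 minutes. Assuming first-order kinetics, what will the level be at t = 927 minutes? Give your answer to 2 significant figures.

0.32 μM

Over Δt = 533 − 151 = 382 minutes, the level fell by a factor of 51.6/4.24 ≈ 12.17.
n = log₂(12.17) ≈ 3.6052 half-lives, so t½ = 382/3.6052 ≈ 105.96 minutes.
From t = 533 to t = 927: 4.24 × (1/2)^((927−533)/105.96) ≈ 0.3221 μM.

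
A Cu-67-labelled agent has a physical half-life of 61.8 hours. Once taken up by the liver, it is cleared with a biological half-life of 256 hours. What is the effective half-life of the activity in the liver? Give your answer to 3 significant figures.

49.8 hours

1/t_eff = 1/t_phys + 1/t_biol = 1/61.8 + 1/256 = 0.020087 per hour.
t_eff = 61.8 × 256 / (61.8 + 256) ≈ 49.782 hours.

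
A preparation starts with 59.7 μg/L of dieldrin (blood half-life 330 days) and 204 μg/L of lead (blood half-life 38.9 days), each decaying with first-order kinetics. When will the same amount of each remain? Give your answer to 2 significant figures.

Set 59.7·(1/2)^(t/330) = 204·(1/2)^(t/38.9).
Taking log₂: log₂(59.7/204) = t·(1/330 − 1/38.9).
log₂(0.29265) = -1.7728; 1/330 − 1/38.9 = -0.022677.
t = -1.7728 / -0.022677 ≈ 78.176 days.

78 days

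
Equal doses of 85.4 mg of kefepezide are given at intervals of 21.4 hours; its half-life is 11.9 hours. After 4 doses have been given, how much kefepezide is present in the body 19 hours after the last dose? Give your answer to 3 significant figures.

The 4 doses were given 83.2, 61.8, 40.4, 19 hours ago.
Total = 85.4·(1/2)^(83.2/11.9) + 85.4·(1/2)^(61.8/11.9) + 85.4·(1/2)^(40.4/11.9) + 85.4·(1/2)^(19/11.9)
      = 0.67109 + 2.3341 + 8.1185 + 28.237 ≈ 39.361 mg.

39.4 mg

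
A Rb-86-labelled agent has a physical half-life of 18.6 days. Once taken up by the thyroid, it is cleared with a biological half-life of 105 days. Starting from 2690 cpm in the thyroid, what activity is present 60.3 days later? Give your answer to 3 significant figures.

191 cpm

1/t_eff = 1/t_phys + 1/t_biol = 1/18.6 + 1/105 = 0.063287 per day.
t_eff = 18.6 × 105 / (18.6 + 105) ≈ 15.801 days.
Remaining = 2690 × (1/2)^(60.3/15.801) = 2690 × (1/2)^3.8162 ≈ 190.97 cpm.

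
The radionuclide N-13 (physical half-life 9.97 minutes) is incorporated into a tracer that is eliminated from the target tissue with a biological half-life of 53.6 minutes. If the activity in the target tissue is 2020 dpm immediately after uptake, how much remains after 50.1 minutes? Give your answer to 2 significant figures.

32 dpm

1/t_eff = 1/t_phys + 1/t_biol = 1/9.97 + 1/53.6 = 0.11896 per minute.
t_eff = 9.97 × 53.6 / (9.97 + 53.6) ≈ 8.4064 minutes.
Remaining = 2020 × (1/2)^(50.1/8.4064) = 2020 × (1/2)^5.9598 ≈ 32.455 dpm.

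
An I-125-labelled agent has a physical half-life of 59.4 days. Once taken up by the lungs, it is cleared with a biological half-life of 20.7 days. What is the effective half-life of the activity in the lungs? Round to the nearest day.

1/t_eff = 1/t_phys + 1/t_biol = 1/59.4 + 1/20.7 = 0.065144 per day.
t_eff = 59.4 × 20.7 / (59.4 + 20.7) ≈ 15.351 days.

15 days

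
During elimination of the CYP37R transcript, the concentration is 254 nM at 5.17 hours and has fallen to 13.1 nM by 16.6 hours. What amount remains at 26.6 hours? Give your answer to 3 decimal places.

Over Δt = 16.6 − 5.17 = 11.43 hours, the level fell by a factor of 254/13.1 ≈ 19.389.
n = log₂(19.389) ≈ 4.2772 half-lives, so t½ = 11.43/4.2772 ≈ 2.6723 hours.
From t = 16.6 to t = 26.6: 13.1 × (1/2)^((26.6−16.6)/2.6723) ≈ 0.97903 nM.

0.979 nM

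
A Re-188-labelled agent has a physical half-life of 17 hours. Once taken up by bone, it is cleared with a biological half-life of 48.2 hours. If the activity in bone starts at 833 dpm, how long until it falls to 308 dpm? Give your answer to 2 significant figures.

1/t_eff = 1/t_phys + 1/t_biol = 1/17 + 1/48.2 = 0.07957 per hour.
t_eff = 17 × 48.2 / (17 + 48.2) ≈ 12.567 hours.
n = log₂(833/308) ≈ 1.4354; t = 1.4354 × 12.567 ≈ 18.039 hours.

18 hours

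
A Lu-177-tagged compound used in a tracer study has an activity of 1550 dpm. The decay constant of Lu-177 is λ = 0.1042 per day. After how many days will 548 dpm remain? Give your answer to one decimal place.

t½ = ln 2 / λ = 0.69315 / 0.1042 ≈ 6.6521 days.
Fraction remaining = 548/1550 ≈ 0.35355.
n = log₂(1550/548) = ln(2.8285)/ln 2 ≈ 1.5 half-lives.
t = n × t½ = 1.5 × 6.6521 ≈ 9.9783 days.

10.0 days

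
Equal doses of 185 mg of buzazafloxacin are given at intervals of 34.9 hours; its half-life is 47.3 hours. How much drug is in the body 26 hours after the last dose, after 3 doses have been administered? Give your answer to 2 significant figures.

250 mg

The 3 doses were given 95.8, 60.9, 26 hours ago.
Total = 185·(1/2)^(95.8/47.3) + 185·(1/2)^(60.9/47.3) + 185·(1/2)^(26/47.3)
      = 45.444 + 75.786 + 126.39 ≈ 247.62 mg.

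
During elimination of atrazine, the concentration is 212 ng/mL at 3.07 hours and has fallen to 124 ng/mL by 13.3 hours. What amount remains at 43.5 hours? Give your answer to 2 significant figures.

25 ng/mL

Over Δt = 13.3 − 3.07 = 10.23 hours, the level fell by a factor of 212/124 ≈ 1.7097.
n = log₂(1.7097) ≈ 0.77372 half-lives, so t½ = 10.23/0.77372 ≈ 13.222 hours.
From t = 13.3 to t = 43.5: 124 × (1/2)^((43.5−13.3)/13.222) ≈ 25.459 ng/mL.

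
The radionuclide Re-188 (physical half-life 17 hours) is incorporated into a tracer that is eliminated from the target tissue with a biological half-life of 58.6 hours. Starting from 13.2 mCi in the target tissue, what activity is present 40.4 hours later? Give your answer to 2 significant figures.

1/t_eff = 1/t_phys + 1/t_biol = 1/17 + 1/58.6 = 0.075888 per hour.
t_eff = 17 × 58.6 / (17 + 58.6) ≈ 13.177 hours.
Remaining = 13.2 × (1/2)^(40.4/13.177) = 13.2 × (1/2)^3.0659 ≈ 1.5763 mCi.

1.6 mCi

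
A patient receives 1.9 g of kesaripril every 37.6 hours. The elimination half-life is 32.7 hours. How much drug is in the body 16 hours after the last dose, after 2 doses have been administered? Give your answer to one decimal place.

2.0 g

The 2 doses were given 53.6, 16 hours ago.
Total = 1.9·(1/2)^(53.6/32.7) + 1.9·(1/2)^(16/32.7)
      = 0.60999 + 1.3535 ≈ 1.9635 g.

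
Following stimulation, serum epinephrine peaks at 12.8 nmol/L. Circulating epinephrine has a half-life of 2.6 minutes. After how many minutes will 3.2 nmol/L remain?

5.2 minutes

3.2/12.8 = 1/4, so 2 half-lives have elapsed.
t = 2 × 2.6 = 5.2 minutes.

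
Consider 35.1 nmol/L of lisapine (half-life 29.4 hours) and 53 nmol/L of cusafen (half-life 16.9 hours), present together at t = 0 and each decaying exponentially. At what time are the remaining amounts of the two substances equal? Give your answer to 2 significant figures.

24 hours

Set 35.1·(1/2)^(t/29.4) = 53·(1/2)^(t/16.9).
Taking log₂: log₂(35.1/53) = t·(1/29.4 − 1/16.9).
log₂(0.66226) = -0.59452; 1/29.4 − 1/16.9 = -0.025158.
t = -0.59452 / -0.025158 ≈ 23.632 hours.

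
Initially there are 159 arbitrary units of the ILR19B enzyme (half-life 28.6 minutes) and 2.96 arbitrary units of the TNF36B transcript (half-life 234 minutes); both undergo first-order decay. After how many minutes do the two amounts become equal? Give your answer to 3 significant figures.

187 minutes

Set 159·(1/2)^(t/28.6) = 2.96·(1/2)^(t/234).
Taking log₂: log₂(159/2.96) = t·(1/28.6 − 1/234).
log₂(53.716) = 5.7473; 1/28.6 − 1/234 = 0.030692.
t = 5.7473 / 0.030692 ≈ 187.26 minutes.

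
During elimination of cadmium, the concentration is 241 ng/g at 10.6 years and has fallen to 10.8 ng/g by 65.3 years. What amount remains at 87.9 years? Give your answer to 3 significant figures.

2.99 ng/g

Over Δt = 65.3 − 10.6 = 54.7 years, the level fell by a factor of 241/10.8 ≈ 22.315.
n = log₂(22.315) ≈ 4.4799 half-lives, so t½ = 54.7/4.4799 ≈ 12.21 years.
From t = 65.3 to t = 87.9: 10.8 × (1/2)^((87.9−65.3)/12.21) ≈ 2.9939 ng/g.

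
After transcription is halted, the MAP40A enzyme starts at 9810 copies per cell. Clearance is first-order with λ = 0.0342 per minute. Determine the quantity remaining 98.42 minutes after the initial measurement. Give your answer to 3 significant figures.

t½ = ln 2 / λ = 0.69315 / 0.0342 ≈ 20.267 minutes.
Number of half-lives: n = 98.42/20.267 ≈ 4.8561.
Remaining = 9810 × (1/2)^4.8561 = 9810 × 0.034529 ≈ 338.73 copies per cell.

339 copies per cell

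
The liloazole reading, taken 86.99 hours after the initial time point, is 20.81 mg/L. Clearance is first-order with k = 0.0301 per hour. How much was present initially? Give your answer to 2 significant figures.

290 mg/L

t½ = ln 2 / k = 0.69315 / 0.0301 ≈ 23.028 hours.
Number of half-lives elapsed: n = 86.99/23.028 ≈ 3.7776.
A₀ = A × 2^n = 20.81 × 2^3.7776 = 20.81 × 13.714 ≈ 285.38 mg/L.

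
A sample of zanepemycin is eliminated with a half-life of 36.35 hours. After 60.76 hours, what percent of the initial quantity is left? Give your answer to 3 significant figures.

31.4%

n = 60.76/36.35 ≈ 1.6715 half-lives.
Fraction remaining = (1/2)^1.6715 ≈ 0.31392, i.e. 31.392%.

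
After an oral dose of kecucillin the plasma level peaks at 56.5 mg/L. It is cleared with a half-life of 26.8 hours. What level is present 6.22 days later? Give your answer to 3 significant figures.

Convert the elapsed time: 6.22 days = 149.28 hours.
Number of half-lives: n = 149.28/26.8 ≈ 5.5701.
Remaining = 56.5 × (1/2)^5.5701 = 56.5 × 0.021048 ≈ 1.1892 mg/L.

1.19 mg/L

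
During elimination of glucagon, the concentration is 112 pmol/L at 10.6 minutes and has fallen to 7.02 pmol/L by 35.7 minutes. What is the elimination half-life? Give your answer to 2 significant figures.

Over Δt = 35.7 − 10.6 = 25.1 minutes, the level fell by a factor of 112/7.02 ≈ 15.954.
n = log₂(15.954) ≈ 3.9959 half-lives, so t½ = 25.1/3.9959 ≈ 6.2815 minutes.

6.3 minutes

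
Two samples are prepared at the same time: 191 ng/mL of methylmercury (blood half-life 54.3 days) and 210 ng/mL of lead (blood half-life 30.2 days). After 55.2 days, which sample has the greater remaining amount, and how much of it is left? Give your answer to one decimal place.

methylmercury: 191 × (1/2)^1.0166 ≈ 94.409 ng/mL.
lead: 210 × (1/2)^1.8278 ≈ 59.155 ng/mL.
Methylmercury has more remaining, at ≈ 94.409 ng/mL.

methylmercury, 94.4 ng/mL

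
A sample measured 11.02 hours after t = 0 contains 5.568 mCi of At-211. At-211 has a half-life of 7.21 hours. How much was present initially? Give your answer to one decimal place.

Number of half-lives elapsed: n = 11.02/7.21 ≈ 1.5284.
A₀ = A × 2^n = 5.568 × 2^1.5284 = 5.568 × 2.8847 ≈ 16.062 mCi.

16.1 mCi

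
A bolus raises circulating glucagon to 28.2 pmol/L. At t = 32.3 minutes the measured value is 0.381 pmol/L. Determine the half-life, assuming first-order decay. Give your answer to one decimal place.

5.2 minutes

A/A₀ = 0.381/28.2 ≈ 0.013511.
n = log₂(74.016) ≈ 6.2098 half-lives elapsed in 32.3 minutes.
t½ = 32.3/6.2098 ≈ 5.2015 minutes.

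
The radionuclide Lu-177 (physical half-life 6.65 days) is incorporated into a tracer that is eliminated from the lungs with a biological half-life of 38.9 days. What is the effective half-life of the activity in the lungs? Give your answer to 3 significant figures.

1/t_eff = 1/t_phys + 1/t_biol = 1/6.65 + 1/38.9 = 0.17608 per day.
t_eff = 6.65 × 38.9 / (6.65 + 38.9) ≈ 5.6791 days.

5.68 days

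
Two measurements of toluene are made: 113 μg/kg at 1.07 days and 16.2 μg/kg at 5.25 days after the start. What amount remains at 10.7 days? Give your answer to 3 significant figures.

Over Δt = 5.25 − 1.07 = 4.18 days, the level fell by a factor of 113/16.2 ≈ 6.9753.
n = log₂(6.9753) ≈ 2.8023 half-lives, so t½ = 4.18/2.8023 ≈ 1.4917 days.
From t = 5.25 to t = 10.7: 16.2 × (1/2)^((10.7−5.25)/1.4917) ≈ 1.2872 μg/kg.

1.29 μg/kg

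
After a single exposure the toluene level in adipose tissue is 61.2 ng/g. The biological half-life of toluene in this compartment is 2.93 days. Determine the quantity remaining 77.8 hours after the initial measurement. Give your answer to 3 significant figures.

28.4 ng/g

Convert the elapsed time: 77.8 hours = 3.24167 days.
Number of half-lives: n = 3.24167/2.93 ≈ 1.1064.
Remaining = 61.2 × (1/2)^1.1064 = 61.2 × 0.46446 ≈ 28.425 ng/g.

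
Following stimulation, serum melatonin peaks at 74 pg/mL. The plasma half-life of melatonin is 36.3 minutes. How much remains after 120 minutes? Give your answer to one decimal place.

7.5 pg/mL

Number of half-lives: n = 120/36.3 ≈ 3.3058.
Remaining = 74 × (1/2)^3.3058 = 74 × 0.10113 ≈ 7.4833 pg/mL.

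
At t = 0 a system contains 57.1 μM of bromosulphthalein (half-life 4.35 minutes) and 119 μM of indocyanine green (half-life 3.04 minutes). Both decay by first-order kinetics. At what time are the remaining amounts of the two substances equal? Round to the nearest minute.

11 minutes

Set 57.1·(1/2)^(t/4.35) = 119·(1/2)^(t/3.04).
Taking log₂: log₂(57.1/119) = t·(1/4.35 − 1/3.04).
log₂(0.47983) = -1.0594; 1/4.35 − 1/3.04 = -0.099062.
t = -1.0594 / -0.099062 ≈ 10.694 minutes.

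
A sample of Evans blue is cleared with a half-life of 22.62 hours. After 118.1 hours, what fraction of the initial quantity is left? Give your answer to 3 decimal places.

n = 118.1/22.62 ≈ 5.221 half-lives.
Fraction remaining = (1/2)^5.221 ≈ 0.026811.

0.027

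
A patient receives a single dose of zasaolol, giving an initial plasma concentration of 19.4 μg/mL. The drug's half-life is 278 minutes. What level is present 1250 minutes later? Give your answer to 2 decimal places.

0.86 μg/mL

Number of half-lives: n = 1250/278 ≈ 4.4964.
Remaining = 19.4 × (1/2)^4.4964 = 19.4 × 0.044305 ≈ 0.85951 μg/mL.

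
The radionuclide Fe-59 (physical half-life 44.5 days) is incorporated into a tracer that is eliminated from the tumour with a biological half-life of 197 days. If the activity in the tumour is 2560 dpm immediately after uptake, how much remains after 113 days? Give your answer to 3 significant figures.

296 dpm

1/t_eff = 1/t_phys + 1/t_biol = 1/44.5 + 1/197 = 0.027548 per day.
t_eff = 44.5 × 197 / (44.5 + 197) ≈ 36.3 days.
Remaining = 2560 × (1/2)^(113/36.3) = 2560 × (1/2)^3.1129 ≈ 295.91 dpm.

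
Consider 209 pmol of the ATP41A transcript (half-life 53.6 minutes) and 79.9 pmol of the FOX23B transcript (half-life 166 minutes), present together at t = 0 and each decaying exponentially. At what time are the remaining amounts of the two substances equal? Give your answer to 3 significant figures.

110 minutes

Set 209·(1/2)^(t/53.6) = 79.9·(1/2)^(t/166).
Taking log₂: log₂(209/79.9) = t·(1/53.6 − 1/166).
log₂(2.6158) = 1.3872; 1/53.6 − 1/166 = 0.012633.
t = 1.3872 / 0.012633 ≈ 109.81 minutes.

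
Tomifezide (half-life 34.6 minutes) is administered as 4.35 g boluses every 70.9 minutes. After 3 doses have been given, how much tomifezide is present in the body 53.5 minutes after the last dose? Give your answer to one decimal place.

The 3 doses were given 195.3, 124.4, 53.5 minutes ago.
Total = 4.35·(1/2)^(195.3/34.6) + 4.35·(1/2)^(124.4/34.6) + 4.35·(1/2)^(53.5/34.6)
      = 0.086961 + 0.35989 + 1.4894 ≈ 1.9363 g.

1.9 g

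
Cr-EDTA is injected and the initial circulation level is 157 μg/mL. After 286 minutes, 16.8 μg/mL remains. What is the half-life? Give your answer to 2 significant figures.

89 minutes

A/A₀ = 16.8/157 ≈ 0.10701.
n = log₂(9.3452) ≈ 3.2242 half-lives elapsed in 286 minutes.
t½ = 286/3.2242 ≈ 88.703 minutes.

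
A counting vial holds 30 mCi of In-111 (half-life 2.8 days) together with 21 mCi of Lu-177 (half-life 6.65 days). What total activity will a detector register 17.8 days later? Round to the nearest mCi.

4 mCi

In-111: 30 × (1/2)^(17.8/2.8) = 30 × (1/2)^6.3571 ≈ 0.36596 mCi.
Lu-177: 21 × (1/2)^(17.8/6.65) = 21 × (1/2)^2.6767 ≈ 3.2844 mCi.
Total = 0.36596 + 3.2844 ≈ 3.6503 mCi.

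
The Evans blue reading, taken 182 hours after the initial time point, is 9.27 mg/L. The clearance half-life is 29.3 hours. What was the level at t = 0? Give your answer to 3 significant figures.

Number of half-lives elapsed: n = 182/29.3 ≈ 6.2116.
A₀ = A × 2^n = 9.27 × 2^6.2116 = 9.27 × 74.11 ≈ 687 mg/L.

687 mg/L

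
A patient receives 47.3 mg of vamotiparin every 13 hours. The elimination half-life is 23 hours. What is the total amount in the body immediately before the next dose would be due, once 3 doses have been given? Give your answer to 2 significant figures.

The 3 doses were given 39, 26, 13 hours ago.
Total = 47.3·(1/2)^(39/23) + 47.3·(1/2)^(26/23) + 47.3·(1/2)^(13/23)
      = 14.602 + 21.606 + 31.968 ≈ 68.176 mg.

68 mg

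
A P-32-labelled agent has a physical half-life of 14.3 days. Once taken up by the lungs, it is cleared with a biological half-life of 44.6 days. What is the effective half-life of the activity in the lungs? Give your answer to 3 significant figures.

1/t_eff = 1/t_phys + 1/t_biol = 1/14.3 + 1/44.6 = 0.092352 per day.
t_eff = 14.3 × 44.6 / (14.3 + 44.6) ≈ 10.828 days.

10.8 days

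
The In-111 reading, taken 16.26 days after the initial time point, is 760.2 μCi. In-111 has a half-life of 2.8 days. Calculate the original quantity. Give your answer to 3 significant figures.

Number of half-lives elapsed: n = 16.26/2.8 ≈ 5.8071.
A₀ = A × 2^n = 760.2 × 2^5.8071 = 760.2 × 55.992 ≈ 42565 μCi.

42600 μCi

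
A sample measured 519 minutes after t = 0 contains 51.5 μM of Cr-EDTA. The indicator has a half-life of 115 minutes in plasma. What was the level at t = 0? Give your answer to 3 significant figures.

Number of half-lives elapsed: n = 519/115 ≈ 4.513.
A₀ = A × 2^n = 51.5 × 2^4.513 = 51.5 × 22.833 ≈ 1175.9 μM.

1180 μM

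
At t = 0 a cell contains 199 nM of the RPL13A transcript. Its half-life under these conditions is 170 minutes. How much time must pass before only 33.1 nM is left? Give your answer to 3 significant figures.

440 minutes

Fraction remaining = 33.1/199 ≈ 0.16633.
n = log₂(199/33.1) = ln(6.0121)/ln 2 ≈ 2.5879 half-lives.
t = n × t½ = 2.5879 × 170 ≈ 439.94 minutes.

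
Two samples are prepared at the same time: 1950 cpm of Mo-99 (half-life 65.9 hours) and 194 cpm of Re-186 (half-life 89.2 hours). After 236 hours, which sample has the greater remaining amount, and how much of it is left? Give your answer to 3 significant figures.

Mo-99, 163 cpm

Mo-99: 1950 × (1/2)^3.5812 ≈ 162.93 cpm.
Re-186: 194 × (1/2)^2.6457 ≈ 30.999 cpm.
Mo-99 has more remaining, at ≈ 162.93 cpm.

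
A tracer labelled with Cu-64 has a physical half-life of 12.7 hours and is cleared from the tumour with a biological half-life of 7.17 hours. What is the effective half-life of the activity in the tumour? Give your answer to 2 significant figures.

1/t_eff = 1/t_phys + 1/t_biol = 1/12.7 + 1/7.17 = 0.21821 per hour.
t_eff = 12.7 × 7.17 / (12.7 + 7.17) ≈ 4.5827 hours.

4.6 hours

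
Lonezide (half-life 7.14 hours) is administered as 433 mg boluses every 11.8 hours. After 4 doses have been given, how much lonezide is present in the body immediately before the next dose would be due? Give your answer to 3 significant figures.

The 4 doses were given 47.2, 35.4, 23.6, 11.8 hours ago.
Total = 433·(1/2)^(47.2/7.14) + 433·(1/2)^(35.4/7.14) + 433·(1/2)^(23.6/7.14) + 433·(1/2)^(11.8/7.14)
      = 4.4308 + 13.931 + 43.801 + 137.72 ≈ 199.88 mg.

200 mg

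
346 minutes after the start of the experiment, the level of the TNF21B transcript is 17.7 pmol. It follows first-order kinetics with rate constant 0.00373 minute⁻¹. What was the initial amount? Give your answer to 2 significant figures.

t½ = ln 2 / k = 0.69315 / 0.00373 ≈ 185.83 minutes.
Number of half-lives elapsed: n = 346/185.83 ≈ 1.8619.
A₀ = A × 2^n = 17.7 × 2^1.8619 = 17.7 × 3.6349 ≈ 64.338 pmol.

64 pmol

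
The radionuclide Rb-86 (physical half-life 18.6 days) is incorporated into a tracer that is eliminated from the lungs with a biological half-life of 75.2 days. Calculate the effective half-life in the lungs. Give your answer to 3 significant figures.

1/t_eff = 1/t_phys + 1/t_biol = 1/18.6 + 1/75.2 = 0.067061 per day.
t_eff = 18.6 × 75.2 / (18.6 + 75.2) ≈ 14.912 days.

14.9 days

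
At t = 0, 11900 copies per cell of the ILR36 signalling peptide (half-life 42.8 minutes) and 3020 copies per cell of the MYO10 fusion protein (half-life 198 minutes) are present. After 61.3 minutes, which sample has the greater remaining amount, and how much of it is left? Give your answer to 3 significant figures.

ILR36 signalling peptide, 4410 copies per cell

ILR36 signalling peptide: 11900 × (1/2)^1.4322 ≈ 4409.6 copies per cell.
MYO10 fusion protein: 3020 × (1/2)^0.3096 ≈ 2436.7 copies per cell.
ILR36 signalling peptide has more remaining, at ≈ 4409.6 copies per cell.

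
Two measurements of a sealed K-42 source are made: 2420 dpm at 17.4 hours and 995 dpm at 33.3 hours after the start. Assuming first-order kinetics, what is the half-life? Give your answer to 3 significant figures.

Over Δt = 33.3 − 17.4 = 15.9 hours, the level fell by a factor of 2420/995 ≈ 2.4322.
n = log₂(2.4322) ≈ 1.2822 half-lives, so t½ = 15.9/1.2822 ≈ 12.4 hours.

12.4 hours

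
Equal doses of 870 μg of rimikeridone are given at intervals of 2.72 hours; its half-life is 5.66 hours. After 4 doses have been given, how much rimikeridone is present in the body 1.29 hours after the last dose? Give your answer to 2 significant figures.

The 4 doses were given 9.45, 6.73, 4.01, 1.29 hours ago.
Total = 870·(1/2)^(9.45/5.66) + 870·(1/2)^(6.73/5.66) + 870·(1/2)^(4.01/5.66) + 870·(1/2)^(1.29/5.66)
      = 273.47 + 381.58 + 532.41 + 742.87 ≈ 1930.3 μg.

1900 μg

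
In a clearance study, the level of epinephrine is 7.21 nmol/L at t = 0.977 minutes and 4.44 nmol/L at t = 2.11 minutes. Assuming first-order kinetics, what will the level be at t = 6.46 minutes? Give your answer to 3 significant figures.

0.690 nmol/L

Over Δt = 2.11 − 0.977 = 1.133 minutes, the level fell by a factor of 7.21/4.44 ≈ 1.6239.
n = log₂(1.6239) ≈ 0.69944 half-lives, so t½ = 1.133/0.69944 ≈ 1.6199 minutes.
From t = 2.11 to t = 6.46: 4.44 × (1/2)^((6.46−2.11)/1.6199) ≈ 0.69023 nmol/L.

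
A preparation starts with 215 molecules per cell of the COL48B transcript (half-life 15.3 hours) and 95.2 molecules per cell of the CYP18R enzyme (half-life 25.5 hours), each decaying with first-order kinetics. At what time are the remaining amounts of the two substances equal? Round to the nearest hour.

Set 215·(1/2)^(t/15.3) = 95.2·(1/2)^(t/25.5).
Taking log₂: log₂(215/95.2) = t·(1/15.3 − 1/25.5).
log₂(2.2584) = 1.1753; 1/15.3 − 1/25.5 = 0.026144.
t = 1.1753 / 0.026144 ≈ 44.955 hours.

45 hours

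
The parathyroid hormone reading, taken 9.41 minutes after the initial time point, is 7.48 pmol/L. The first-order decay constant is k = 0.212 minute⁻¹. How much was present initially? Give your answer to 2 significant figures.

55 pmol/L

t½ = ln 2 / k = 0.69315 / 0.212 ≈ 3.2696 minutes.
Number of half-lives elapsed: n = 9.41/3.2696 ≈ 2.8781.
A₀ = A × 2^n = 7.48 × 2^2.8781 = 7.48 × 7.3516 ≈ 54.99 pmol/L.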